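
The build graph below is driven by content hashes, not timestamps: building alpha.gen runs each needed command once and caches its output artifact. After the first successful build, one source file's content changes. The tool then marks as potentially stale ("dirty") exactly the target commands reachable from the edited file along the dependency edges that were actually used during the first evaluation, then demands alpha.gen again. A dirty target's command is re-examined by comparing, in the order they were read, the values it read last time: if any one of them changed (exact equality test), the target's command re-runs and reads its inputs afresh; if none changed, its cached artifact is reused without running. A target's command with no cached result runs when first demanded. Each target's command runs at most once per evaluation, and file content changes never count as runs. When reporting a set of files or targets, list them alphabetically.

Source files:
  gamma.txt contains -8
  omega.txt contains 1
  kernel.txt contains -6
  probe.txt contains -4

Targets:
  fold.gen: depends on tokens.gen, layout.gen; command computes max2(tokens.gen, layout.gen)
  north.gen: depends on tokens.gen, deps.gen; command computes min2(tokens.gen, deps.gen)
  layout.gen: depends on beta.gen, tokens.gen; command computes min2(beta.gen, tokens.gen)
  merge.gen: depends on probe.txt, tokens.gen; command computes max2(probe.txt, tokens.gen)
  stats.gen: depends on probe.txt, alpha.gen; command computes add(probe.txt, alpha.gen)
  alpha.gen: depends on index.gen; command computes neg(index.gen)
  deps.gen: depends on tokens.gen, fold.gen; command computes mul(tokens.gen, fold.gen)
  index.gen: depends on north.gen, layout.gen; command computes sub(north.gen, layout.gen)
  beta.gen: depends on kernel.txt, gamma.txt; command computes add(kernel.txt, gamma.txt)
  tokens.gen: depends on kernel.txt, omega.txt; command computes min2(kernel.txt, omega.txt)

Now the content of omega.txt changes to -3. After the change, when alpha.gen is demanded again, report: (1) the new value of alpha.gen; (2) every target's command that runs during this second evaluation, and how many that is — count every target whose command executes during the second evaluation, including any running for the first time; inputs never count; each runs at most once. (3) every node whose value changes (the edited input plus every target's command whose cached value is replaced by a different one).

alpha.gen now evaluates to -8.
Run set: tokens.gen (1 run).
Changed values: omega.txt.
The important point: tokens.gen recomputes to an identical value, and the output ends up unchanged.

Initial pass — values computed on the first demand:
  beta.gen = add(-6, -8) = -14
  tokens.gen = min2(-6, 1) = -6
  layout.gen = min2(-14, -6) = -14
  fold.gen = max2(-6, -14) = -6
  deps.gen = mul(-6, -6) = 36
  north.gen = min2(-6, 36) = -6
  index.gen = sub(-6, -14) = 8
  alpha.gen = neg(8) = -8

Second demand — change propagation:
  tokens.gen: re-runs because omega.txt 1->-3; new result -6 (unchanged).
  layout.gen: re-examined; everything it read last time is the same (beta.gen unchanged, tokens.gen unchanged) — cache -14 kept, no run.
  fold.gen: re-examined; everything it read last time is the same (tokens.gen unchanged, layout.gen unchanged) — cache -6 kept, no run.
  deps.gen: re-examined; everything it read last time is the same (tokens.gen unchanged, fold.gen unchanged) — cache 36 kept, no run.
  north.gen: re-examined; everything it read last time is the same (tokens.gen unchanged, deps.gen unchanged) — cache -6 kept, no run.
  index.gen: re-examined; everything it read last time is the same (north.gen unchanged, layout.gen unchanged) — cache 8 kept, no run.
  alpha.gen: re-examined; everything it read last time is the same (index.gen unchanged) — cache -8 kept, no run.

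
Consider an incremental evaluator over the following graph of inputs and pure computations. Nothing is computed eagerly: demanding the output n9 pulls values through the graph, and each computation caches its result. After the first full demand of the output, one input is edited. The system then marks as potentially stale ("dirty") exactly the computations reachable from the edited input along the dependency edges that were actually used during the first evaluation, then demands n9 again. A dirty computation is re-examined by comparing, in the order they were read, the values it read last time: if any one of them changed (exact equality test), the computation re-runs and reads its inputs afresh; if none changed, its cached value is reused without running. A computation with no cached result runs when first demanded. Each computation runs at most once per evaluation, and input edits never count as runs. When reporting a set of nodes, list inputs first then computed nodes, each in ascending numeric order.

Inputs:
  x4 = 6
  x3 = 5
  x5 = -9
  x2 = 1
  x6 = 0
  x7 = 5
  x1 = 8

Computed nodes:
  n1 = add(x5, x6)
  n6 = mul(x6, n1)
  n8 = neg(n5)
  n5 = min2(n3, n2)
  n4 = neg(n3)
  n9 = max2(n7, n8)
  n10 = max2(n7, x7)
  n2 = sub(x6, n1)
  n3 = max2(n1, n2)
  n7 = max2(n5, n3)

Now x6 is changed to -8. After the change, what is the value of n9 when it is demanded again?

n9 now evaluates to 9.
The important point: at n5 every value read last time is unchanged, so the dirty flag clears without a run.

Initial pass — values computed on the first demand:
  n1 = add(-9, 0) = -9
  n2 = sub(0, -9) = 9
  n3 = max2(-9, 9) = 9
  n5 = min2(9, 9) = 9
  n7 = max2(9, 9) = 9
  n8 = neg(9) = -9
  n9 = max2(9, -9) = 9

Second demand — change propagation:
  n1: re-runs because x6 0->-8; new result -17.
  n2: re-runs because x6 0->-8; n1 -9->-17; new result 9 (unchanged).
  n3: re-runs because n1 -9->-17; new result 9 (unchanged).
  n5: re-examined; everything it read last time is the same (n3 unchanged, n2 unchanged) — cache 9 kept, no run.
  n7: re-examined; everything it read last time is the same (n5 unchanged, n3 unchanged) — cache 9 kept, no run.
  n8: re-examined; everything it read last time is the same (n5 unchanged) — cache -9 kept, no run.
  n9: re-examined; everything it read last time is the same (n7 unchanged, n8 unchanged) — cache 9 kept, no run.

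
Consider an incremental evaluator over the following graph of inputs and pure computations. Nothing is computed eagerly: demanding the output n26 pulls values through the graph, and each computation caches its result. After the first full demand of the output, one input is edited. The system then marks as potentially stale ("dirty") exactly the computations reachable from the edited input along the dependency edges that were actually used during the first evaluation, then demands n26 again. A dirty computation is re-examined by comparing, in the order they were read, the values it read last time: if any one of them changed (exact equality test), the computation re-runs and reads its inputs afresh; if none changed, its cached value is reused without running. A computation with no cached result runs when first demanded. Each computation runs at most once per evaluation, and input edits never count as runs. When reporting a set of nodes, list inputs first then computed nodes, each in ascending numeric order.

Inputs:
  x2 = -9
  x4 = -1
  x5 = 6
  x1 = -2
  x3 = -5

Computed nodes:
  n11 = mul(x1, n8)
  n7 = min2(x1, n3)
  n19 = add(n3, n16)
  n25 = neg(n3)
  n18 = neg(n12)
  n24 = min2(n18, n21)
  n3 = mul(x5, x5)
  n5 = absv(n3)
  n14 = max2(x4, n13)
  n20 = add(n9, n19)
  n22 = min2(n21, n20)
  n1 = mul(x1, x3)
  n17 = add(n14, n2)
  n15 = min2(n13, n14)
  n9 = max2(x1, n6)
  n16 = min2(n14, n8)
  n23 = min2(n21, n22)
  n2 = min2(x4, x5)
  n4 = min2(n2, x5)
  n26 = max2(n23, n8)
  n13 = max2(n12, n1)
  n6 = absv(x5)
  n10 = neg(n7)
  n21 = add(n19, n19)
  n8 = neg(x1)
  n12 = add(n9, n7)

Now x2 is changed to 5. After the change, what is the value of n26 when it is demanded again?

n26 now evaluates to 44.
The important point: nothing the output needs ever reads x2, so the edit is invisible to it.

Initial pass — values computed on the first demand:
  n1 = mul(-2, -5) = 10
  n3 = mul(6, 6) = 36
  n6 = absv(6) = 6
  n7 = min2(-2, 36) = -2
  n8 = neg(-2) = 2
  n9 = max2(-2, 6) = 6
  n12 = add(6, -2) = 4
  n13 = max2(4, 10) = 10
  n14 = max2(-1, 10) = 10
  n16 = min2(10, 2) = 2
  n19 = add(36, 2) = 38
  n20 = add(6, 38) = 44
  n21 = add(38, 38) = 76
  n22 = min2(76, 44) = 44
  n23 = min2(76, 44) = 44
  n26 = max2(44, 2) = 44

Second demand — change propagation:
  no demanded computation ever read x2, so the edit dirties nothing and nothing runs.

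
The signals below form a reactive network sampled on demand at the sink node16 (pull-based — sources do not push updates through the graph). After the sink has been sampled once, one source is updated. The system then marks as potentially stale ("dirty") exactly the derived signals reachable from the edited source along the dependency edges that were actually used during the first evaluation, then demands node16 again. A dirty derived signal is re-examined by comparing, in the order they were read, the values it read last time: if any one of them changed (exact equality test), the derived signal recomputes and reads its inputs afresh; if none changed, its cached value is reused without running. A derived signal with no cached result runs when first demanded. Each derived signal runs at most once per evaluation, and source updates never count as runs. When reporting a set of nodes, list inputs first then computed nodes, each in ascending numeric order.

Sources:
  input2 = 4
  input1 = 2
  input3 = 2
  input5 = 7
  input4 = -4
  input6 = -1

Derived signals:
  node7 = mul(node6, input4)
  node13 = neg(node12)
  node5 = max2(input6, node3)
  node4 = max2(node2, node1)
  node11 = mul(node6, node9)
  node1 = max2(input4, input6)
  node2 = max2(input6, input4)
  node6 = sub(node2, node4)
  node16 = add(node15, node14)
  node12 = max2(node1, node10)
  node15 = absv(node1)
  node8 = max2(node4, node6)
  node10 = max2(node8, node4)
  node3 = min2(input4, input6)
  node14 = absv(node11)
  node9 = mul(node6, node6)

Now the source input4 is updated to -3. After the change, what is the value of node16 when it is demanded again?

node16 now evaluates to 1.
The important point: at node4 every value read last time is unchanged, so the dirty flag clears without a run.

Initial pass — values computed on the first demand:
  node1 = max2(-4, -1) = -1
  node2 = max2(-1, -4) = -1
  node4 = max2(-1, -1) = -1
  node6 = sub(-1, -1) = 0
  node9 = mul(0, 0) = 0
  node11 = mul(0, 0) = 0
  node14 = absv(0) = 0
  node15 = absv(-1) = 1
  node16 = add(1, 0) = 1

Second demand — change propagation:
  node1: re-runs because input4 -4->-3; new result -1 (unchanged).
  node2: re-runs because input4 -4->-3; new result -1 (unchanged).
  node4: re-examined; everything it read last time is the same (node2 unchanged, node1 unchanged) — cache -1 kept, no run.
  node6: re-examined; everything it read last time is the same (node2 unchanged, node4 unchanged) — cache 0 kept, no run.
  node9: re-examined; everything it read last time is the same (node6 unchanged, node6 unchanged) — cache 0 kept, no run.
  node11: re-examined; everything it read last time is the same (node6 unchanged, node9 unchanged) — cache 0 kept, no run.
  node14: re-examined; everything it read last time is the same (node11 unchanged) — cache 0 kept, no run.
  node15: re-examined; everything it read last time is the same (node1 unchanged) — cache 1 kept, no run.
  node16: re-examined; everything it read last time is the same (node15 unchanged, node14 unchanged) — cache 1 kept, no run.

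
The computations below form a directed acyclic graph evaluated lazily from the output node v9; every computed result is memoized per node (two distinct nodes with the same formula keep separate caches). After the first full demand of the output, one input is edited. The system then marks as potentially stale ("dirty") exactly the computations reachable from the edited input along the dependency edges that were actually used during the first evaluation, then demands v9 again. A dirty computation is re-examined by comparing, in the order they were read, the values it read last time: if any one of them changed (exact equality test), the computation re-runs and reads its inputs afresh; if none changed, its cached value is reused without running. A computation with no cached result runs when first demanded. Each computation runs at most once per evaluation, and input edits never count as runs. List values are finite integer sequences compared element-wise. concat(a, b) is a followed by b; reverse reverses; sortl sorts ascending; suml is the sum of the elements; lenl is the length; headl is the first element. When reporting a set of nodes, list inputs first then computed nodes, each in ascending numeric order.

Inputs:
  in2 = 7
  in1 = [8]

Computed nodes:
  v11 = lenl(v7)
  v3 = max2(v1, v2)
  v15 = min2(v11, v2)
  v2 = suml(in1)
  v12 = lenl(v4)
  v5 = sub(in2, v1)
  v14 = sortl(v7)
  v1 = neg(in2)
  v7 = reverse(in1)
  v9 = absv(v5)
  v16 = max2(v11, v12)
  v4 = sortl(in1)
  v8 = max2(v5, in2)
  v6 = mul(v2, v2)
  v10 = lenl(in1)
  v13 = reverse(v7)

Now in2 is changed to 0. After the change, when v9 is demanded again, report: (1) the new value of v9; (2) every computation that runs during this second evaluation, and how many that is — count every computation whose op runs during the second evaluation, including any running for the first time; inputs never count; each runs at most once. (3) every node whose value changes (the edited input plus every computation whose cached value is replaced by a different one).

Demanding v9 again yields 0.
3 computations run: v1, v5, v9.
The nodes whose values change: in2, v1, v5, v9.

First demand of the output computes:
  v1 = neg(7) = -7
  v5 = sub(7, -7) = 14
  v9 = absv(14) = 14

After the edit, cleaning proceeds:
  v1: a read changed (in2 7->0) — executes, giving 0.
  v5: a read changed (in2 7->0; v1 -7->0) — executes, giving 0.
  v9: a read changed (v5 14->0) — executes, giving 0.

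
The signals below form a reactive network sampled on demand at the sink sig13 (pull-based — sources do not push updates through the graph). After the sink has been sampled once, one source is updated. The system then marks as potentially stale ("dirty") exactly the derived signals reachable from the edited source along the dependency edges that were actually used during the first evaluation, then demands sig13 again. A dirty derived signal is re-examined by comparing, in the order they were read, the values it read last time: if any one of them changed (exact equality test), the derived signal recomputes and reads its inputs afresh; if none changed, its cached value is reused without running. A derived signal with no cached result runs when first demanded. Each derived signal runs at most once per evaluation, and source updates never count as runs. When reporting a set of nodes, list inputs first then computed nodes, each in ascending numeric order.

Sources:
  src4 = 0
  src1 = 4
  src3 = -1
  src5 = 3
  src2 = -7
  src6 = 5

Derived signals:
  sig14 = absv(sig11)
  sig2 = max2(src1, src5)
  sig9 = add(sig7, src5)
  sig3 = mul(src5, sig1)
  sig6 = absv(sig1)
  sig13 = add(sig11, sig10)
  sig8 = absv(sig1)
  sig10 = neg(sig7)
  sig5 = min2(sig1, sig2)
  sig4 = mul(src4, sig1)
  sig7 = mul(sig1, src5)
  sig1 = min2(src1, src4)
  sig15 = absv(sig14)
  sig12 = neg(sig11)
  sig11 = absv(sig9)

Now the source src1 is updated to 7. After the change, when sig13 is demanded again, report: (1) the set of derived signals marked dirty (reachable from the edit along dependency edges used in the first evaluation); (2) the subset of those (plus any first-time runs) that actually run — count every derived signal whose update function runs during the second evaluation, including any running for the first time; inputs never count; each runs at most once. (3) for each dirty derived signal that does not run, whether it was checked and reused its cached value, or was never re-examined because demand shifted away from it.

Dirty set: sig1, sig7, sig9, sig10, sig11, sig13.
Run set: sig1 (1 run).
Re-examined without running (cache reused): sig7, sig9, sig10, sig11, sig13.
The important point: sig1 recomputes to an identical value, and the output ends up unchanged.

Initial pass — values computed on the first demand:
  sig1 = min2(4, 0) = 0
  sig7 = mul(0, 3) = 0
  sig9 = add(0, 3) = 3
  sig10 = neg(0) = 0
  sig11 = absv(3) = 3
  sig13 = add(3, 0) = 3

Second demand — change propagation:
  sig1: re-runs because src1 4->7; new result 0 (unchanged).
  sig7: re-examined; everything it read last time is the same (sig1 unchanged, src5 unchanged) — cache 0 kept, no run.
  sig9: re-examined; everything it read last time is the same (sig7 unchanged, src5 unchanged) — cache 3 kept, no run.
  sig10: re-examined; everything it read last time is the same (sig7 unchanged) — cache 0 kept, no run.
  sig11: re-examined; everything it read last time is the same (sig9 unchanged) — cache 3 kept, no run.
  sig13: re-examined; everything it read last time is the same (sig11 unchanged, sig10 unchanged) — cache 3 kept, no run.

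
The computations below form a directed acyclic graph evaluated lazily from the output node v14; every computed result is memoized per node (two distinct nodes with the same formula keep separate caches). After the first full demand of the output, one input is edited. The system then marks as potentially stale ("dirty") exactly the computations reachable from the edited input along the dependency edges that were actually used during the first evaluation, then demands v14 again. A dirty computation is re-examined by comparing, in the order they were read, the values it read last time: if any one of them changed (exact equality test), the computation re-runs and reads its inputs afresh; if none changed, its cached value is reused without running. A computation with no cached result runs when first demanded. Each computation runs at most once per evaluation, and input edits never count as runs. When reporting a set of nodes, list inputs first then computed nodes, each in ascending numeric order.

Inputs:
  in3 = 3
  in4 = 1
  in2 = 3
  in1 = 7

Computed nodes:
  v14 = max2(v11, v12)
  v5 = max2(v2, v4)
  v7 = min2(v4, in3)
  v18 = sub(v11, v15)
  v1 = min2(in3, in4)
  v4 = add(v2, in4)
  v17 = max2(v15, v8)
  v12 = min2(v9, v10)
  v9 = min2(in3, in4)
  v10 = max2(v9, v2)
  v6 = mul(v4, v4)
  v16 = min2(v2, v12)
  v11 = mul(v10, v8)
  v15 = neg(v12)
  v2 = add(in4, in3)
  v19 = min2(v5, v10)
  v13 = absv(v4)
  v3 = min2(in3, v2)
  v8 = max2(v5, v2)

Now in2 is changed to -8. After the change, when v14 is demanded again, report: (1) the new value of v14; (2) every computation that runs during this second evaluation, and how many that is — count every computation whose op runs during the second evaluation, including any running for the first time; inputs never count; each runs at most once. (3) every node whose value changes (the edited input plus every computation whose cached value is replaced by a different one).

First demand of the output computes:
  v2 = add(1, 3) = 4
  v4 = add(4, 1) = 5
  v5 = max2(4, 5) = 5
  v8 = max2(5, 4) = 5
  v9 = min2(3, 1) = 1
  v10 = max2(1, 4) = 4
  v11 = mul(4, 5) = 20
  v12 = min2(1, 4) = 1
  v14 = max2(20, 1) = 20

After the edit, cleaning proceeds:
  no node depends on in2 at all; the second demand re-runs nothing.

Note the shortcut — nothing in the graph depends on in2 at all, so no recomputation happens.

Demanding v14 again yields 20.
0 computations run: none.
The nodes whose values change: in2.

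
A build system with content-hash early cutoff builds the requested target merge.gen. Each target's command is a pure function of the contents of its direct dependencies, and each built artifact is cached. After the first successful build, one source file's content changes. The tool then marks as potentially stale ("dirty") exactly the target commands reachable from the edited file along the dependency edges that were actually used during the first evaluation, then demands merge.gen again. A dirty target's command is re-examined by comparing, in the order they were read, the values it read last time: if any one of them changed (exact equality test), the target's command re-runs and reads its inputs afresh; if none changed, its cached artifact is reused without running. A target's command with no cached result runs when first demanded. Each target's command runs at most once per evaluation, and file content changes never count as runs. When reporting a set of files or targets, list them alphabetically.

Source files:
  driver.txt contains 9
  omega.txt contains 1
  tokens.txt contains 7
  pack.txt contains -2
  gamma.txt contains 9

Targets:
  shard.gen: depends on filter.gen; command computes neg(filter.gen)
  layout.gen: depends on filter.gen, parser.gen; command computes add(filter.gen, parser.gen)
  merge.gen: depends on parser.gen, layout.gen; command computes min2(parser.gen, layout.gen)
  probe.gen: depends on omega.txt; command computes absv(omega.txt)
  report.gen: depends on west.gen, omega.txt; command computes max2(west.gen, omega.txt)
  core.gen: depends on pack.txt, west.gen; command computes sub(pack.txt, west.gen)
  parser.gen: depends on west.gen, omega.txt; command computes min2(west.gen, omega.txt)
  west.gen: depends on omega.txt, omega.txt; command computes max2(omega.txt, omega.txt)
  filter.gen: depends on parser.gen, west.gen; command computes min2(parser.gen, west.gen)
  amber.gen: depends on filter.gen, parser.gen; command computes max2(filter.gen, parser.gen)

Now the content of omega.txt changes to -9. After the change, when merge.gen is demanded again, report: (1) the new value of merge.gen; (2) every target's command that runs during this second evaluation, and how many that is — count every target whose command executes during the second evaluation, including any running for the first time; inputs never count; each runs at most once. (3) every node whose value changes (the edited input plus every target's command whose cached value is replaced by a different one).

New value of merge.gen: -18.
Target commands that run: filter.gen, layout.gen, merge.gen, parser.gen, west.gen — 5 in total.
Values that change: filter.gen, layout.gen, merge.gen, omega.txt, parser.gen, west.gen.

First evaluation (everything demanded from the output):
  west.gen = max2(1, 1) = 1
  parser.gen = min2(1, 1) = 1
  filter.gen = min2(1, 1) = 1
  layout.gen = add(1, 1) = 2
  merge.gen = min2(1, 2) = 1

Propagation after the edit:
  west.gen: runs — omega.txt 1->-9; omega.txt 1->-9; result -9.
  parser.gen: runs — west.gen 1->-9; omega.txt 1->-9; result -9.
  filter.gen: runs — parser.gen 1->-9; west.gen 1->-9; result -9.
  layout.gen: runs — filter.gen 1->-9; parser.gen 1->-9; result -18.
  merge.gen: runs — parser.gen 1->-9; layout.gen 2->-18; result -18.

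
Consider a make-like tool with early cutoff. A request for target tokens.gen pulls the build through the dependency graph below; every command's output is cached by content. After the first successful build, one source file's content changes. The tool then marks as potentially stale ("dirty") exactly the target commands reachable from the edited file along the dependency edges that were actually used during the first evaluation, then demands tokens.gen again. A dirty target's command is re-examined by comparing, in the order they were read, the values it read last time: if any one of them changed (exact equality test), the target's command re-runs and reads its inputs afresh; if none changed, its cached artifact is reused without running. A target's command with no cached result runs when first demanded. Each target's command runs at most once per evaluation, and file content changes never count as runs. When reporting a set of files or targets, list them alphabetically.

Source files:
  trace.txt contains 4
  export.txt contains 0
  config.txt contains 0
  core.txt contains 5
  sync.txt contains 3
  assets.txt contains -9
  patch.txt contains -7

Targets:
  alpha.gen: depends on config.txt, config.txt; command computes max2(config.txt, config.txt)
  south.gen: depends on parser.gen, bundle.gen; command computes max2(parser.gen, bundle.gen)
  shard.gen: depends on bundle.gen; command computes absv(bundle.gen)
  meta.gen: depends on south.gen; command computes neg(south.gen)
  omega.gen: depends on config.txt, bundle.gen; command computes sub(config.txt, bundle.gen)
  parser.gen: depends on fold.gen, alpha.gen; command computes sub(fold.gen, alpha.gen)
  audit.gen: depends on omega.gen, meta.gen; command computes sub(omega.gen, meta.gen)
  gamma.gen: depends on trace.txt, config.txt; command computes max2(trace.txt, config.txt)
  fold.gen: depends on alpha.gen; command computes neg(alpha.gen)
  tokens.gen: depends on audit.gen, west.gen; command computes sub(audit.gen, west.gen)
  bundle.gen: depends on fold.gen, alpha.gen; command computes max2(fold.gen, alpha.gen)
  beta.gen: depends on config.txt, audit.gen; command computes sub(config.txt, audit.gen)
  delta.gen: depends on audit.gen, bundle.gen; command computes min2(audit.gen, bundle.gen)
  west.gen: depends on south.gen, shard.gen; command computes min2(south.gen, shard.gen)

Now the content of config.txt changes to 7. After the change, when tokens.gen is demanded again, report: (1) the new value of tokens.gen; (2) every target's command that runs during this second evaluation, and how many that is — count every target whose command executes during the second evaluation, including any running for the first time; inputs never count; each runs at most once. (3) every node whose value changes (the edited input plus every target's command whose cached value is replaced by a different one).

First demand of the output computes:
  alpha.gen = max2(0, 0) = 0
  fold.gen = neg(0) = 0
  bundle.gen = max2(0, 0) = 0
  omega.gen = sub(0, 0) = 0
  parser.gen = sub(0, 0) = 0
  shard.gen = absv(0) = 0
  south.gen = max2(0, 0) = 0
  meta.gen = neg(0) = 0
  audit.gen = sub(0, 0) = 0
  west.gen = min2(0, 0) = 0
  tokens.gen = sub(0, 0) = 0

After the edit, cleaning proceeds:
  alpha.gen: a read changed (config.txt 0->7; config.txt 0->7) — executes, giving 7.
  fold.gen: a read changed (alpha.gen 0->7) — executes, giving -7.
  bundle.gen: a read changed (fold.gen 0->-7; alpha.gen 0->7) — executes, giving 7.
  omega.gen: a read changed (config.txt 0->7; bundle.gen 0->7) — executes, giving 0 — identical to its old value.
  parser.gen: a read changed (fold.gen 0->-7; alpha.gen 0->7) — executes, giving -14.
  shard.gen: a read changed (bundle.gen 0->7) — executes, giving 7.
  south.gen: a read changed (parser.gen 0->-14; bundle.gen 0->7) — executes, giving 7.
  meta.gen: a read changed (south.gen 0->7) — executes, giving -7.
  audit.gen: a read changed (meta.gen 0->-7) — executes, giving 7.
  west.gen: a read changed (south.gen 0->7; shard.gen 0->7) — executes, giving 7.
  tokens.gen: a read changed (audit.gen 0->7; west.gen 0->7) — executes, giving 0 — identical to its old value.

Demanding tokens.gen again yields 0.
11 target commands run: alpha.gen, audit.gen, bundle.gen, fold.gen, meta.gen, omega.gen, parser.gen, shard.gen, south.gen, tokens.gen, west.gen.
The nodes whose values change: alpha.gen, audit.gen, bundle.gen, config.txt, fold.gen, meta.gen, parser.gen, shard.gen, south.gen, west.gen.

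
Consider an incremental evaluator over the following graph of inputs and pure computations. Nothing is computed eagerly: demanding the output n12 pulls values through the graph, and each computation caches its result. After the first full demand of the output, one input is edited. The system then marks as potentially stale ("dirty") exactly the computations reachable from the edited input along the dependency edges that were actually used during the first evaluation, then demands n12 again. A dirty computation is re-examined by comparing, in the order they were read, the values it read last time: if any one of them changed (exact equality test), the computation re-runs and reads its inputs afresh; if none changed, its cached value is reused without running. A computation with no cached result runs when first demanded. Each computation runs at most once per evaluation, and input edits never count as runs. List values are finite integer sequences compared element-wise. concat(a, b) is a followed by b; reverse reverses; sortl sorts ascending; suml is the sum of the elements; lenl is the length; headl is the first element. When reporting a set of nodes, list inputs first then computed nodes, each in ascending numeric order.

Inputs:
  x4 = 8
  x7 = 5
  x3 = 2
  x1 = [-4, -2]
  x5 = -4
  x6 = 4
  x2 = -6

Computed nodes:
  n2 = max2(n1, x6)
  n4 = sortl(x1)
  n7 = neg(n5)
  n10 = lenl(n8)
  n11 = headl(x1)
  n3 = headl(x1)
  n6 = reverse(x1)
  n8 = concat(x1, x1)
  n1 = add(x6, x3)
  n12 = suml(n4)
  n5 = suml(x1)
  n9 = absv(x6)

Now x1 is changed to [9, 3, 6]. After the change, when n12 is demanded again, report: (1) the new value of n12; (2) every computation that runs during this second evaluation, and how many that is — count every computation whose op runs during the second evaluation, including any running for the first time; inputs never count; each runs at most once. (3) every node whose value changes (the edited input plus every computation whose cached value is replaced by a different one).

n12 now evaluates to 18.
Run set: n4, n12 (2 run).
Changed values: x1, n4, n12.

Initial pass — values computed on the first demand:
  n4 = sortl([-4, -2]) = [-4, -2]
  n12 = suml([-4, -2]) = -6

Second demand — change propagation:
  n4: re-runs because x1 [-4, -2]->[9, 3, 6]; new result [3, 6, 9].
  n12: re-runs because n4 [-4, -2]->[3, 6, 9]; new result 18.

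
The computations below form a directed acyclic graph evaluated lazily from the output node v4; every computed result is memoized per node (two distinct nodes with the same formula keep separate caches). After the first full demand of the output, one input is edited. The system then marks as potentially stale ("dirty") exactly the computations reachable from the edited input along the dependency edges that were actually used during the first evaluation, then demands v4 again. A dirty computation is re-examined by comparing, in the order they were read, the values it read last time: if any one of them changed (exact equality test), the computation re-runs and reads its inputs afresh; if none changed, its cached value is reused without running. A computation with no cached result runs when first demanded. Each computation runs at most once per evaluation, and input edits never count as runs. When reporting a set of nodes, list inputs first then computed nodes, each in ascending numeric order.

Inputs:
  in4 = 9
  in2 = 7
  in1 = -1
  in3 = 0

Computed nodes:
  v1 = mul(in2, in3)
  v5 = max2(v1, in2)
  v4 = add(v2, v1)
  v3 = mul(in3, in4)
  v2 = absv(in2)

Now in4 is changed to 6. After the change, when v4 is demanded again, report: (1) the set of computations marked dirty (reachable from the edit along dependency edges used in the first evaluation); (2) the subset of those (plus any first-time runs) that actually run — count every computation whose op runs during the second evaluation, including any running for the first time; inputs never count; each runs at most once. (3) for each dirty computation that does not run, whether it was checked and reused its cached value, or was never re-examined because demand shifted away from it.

The edit dirties: none.
0 computations run: none.
No dirty computation escaped a run.
Note the shortcut — in4 feeds only undemanded nodes, so no recomputation happens.

First demand of the output computes:
  v1 = mul(7, 0) = 0
  v2 = absv(7) = 7
  v4 = add(7, 0) = 7

After the edit, cleaning proceeds:
  in4 only reaches undemanded nodes; the second demand re-runs nothing.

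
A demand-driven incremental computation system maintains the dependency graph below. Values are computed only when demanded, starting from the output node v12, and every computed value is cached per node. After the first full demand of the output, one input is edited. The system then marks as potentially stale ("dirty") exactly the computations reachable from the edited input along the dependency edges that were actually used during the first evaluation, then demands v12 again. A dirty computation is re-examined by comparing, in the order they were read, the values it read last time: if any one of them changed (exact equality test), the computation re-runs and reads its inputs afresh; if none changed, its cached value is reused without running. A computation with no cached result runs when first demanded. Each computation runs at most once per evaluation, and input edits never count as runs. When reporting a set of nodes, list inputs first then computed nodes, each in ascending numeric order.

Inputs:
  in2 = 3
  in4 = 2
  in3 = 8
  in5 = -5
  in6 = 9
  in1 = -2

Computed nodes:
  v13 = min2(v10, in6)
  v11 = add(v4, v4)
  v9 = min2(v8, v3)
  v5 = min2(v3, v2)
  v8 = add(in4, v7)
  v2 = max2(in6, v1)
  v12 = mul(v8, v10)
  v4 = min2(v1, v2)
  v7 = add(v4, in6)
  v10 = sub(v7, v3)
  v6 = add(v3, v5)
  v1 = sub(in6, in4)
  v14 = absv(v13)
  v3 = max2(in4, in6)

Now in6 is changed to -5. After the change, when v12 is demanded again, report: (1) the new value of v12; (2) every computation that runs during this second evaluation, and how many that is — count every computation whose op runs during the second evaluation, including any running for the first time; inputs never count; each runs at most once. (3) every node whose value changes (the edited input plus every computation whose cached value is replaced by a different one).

New value of v12: 140.
Computations that run: v1, v2, v3, v4, v7, v8, v10, v12 — 8 in total.
Values that change: in6, v1, v2, v3, v4, v7, v8, v10, v12.

First evaluation (everything demanded from the output):
  v1 = sub(9, 2) = 7
  v2 = max2(9, 7) = 9
  v3 = max2(2, 9) = 9
  v4 = min2(7, 9) = 7
  v7 = add(7, 9) = 16
  v8 = add(2, 16) = 18
  v10 = sub(16, 9) = 7
  v12 = mul(18, 7) = 126

Propagation after the edit:
  v1: runs — in6 9->-5; result -7.
  v2: runs — in6 9->-5; v1 7->-7; result -5.
  v3: runs — in6 9->-5; result 2.
  v4: runs — v1 7->-7; v2 9->-5; result -7.
  v7: runs — v4 7->-7; in6 9->-5; result -12.
  v8: runs — v7 16->-12; result -10.
  v10: runs — v7 16->-12; v3 9->2; result -14.
  v12: runs — v8 18->-10; v10 7->-14; result 140.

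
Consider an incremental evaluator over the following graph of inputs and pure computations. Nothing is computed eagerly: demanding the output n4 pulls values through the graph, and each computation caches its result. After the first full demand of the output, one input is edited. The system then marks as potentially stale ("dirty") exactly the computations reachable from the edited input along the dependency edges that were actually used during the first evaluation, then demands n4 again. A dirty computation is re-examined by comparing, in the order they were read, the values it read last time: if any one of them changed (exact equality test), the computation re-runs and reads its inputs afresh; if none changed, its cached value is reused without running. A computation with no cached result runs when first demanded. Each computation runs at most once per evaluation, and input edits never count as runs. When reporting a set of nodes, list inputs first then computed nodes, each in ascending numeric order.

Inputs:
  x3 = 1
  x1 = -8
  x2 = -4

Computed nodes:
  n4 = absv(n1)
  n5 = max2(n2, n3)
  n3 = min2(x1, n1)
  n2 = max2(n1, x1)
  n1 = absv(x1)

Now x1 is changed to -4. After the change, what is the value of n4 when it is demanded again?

n4 now evaluates to 4.

Initial pass — values computed on the first demand:
  n1 = absv(-8) = 8
  n4 = absv(8) = 8

Second demand — change propagation:
  n1: re-runs because x1 -8->-4; new result 4.
  n4: re-runs because n1 8->4; new result 4.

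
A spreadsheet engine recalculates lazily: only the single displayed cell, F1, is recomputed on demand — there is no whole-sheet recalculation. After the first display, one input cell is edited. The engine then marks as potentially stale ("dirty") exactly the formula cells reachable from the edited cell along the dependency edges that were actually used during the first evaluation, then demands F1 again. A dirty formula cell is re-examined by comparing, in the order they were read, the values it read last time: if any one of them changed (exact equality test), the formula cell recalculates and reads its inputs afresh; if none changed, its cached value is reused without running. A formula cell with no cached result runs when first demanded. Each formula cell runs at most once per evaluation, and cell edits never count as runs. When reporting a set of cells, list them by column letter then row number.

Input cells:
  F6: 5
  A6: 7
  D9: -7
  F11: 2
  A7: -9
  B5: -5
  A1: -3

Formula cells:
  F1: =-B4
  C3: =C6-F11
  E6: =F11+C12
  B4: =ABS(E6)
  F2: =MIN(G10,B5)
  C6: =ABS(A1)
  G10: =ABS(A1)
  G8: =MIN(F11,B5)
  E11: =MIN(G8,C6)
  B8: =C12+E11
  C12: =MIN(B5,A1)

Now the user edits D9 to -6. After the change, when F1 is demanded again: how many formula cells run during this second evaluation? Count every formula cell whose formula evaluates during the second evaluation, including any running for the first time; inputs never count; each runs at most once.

Formula cells that run: none — 0 in total.
Key observation: D9 is never demanded by the output, so the edit triggers no recomputation at all.

First evaluation (everything demanded from the output):
  C12 = MIN(-5, -3) = -5
  E6 = 2 + -5 = -3
  B4 = ABS(-3) = 3
  F1 = -(3) = -3

Propagation after the edit:
  D9 feeds no computation that the output demands — nothing is marked dirty and nothing runs.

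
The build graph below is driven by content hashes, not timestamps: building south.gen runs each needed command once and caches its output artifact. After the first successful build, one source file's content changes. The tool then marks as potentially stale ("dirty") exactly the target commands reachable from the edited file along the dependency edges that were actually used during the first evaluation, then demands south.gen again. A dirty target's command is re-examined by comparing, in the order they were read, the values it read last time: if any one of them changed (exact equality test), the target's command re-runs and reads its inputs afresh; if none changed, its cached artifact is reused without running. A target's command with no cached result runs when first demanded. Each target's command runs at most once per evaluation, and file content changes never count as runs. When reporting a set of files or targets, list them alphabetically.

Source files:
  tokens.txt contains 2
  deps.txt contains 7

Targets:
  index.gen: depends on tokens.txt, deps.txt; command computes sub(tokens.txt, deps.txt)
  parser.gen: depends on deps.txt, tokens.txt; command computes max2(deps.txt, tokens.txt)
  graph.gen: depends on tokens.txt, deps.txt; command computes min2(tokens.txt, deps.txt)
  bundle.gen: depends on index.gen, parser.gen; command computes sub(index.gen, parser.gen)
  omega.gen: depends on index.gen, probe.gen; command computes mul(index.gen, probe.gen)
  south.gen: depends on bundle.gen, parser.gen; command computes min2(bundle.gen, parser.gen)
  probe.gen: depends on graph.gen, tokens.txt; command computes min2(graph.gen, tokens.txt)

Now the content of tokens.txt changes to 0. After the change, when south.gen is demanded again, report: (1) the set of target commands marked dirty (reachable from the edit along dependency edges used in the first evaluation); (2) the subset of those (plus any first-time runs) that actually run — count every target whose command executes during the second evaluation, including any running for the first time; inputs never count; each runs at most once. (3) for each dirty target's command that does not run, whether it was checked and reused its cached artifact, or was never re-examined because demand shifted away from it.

Dirty set: bundle.gen, index.gen, parser.gen, south.gen.
Run set: bundle.gen, index.gen, parser.gen, south.gen (4 run).
All dirty target commands ended up running.

Initial pass — values computed on the first demand:
  index.gen = sub(2, 7) = -5
  parser.gen = max2(7, 2) = 7
  bundle.gen = sub(-5, 7) = -12
  south.gen = min2(-12, 7) = -12

Second demand — change propagation:
  index.gen: re-runs because tokens.txt 2->0; new result -7.
  parser.gen: re-runs because tokens.txt 2->0; new result 7 (unchanged).
  bundle.gen: re-runs because index.gen -5->-7; new result -14.
  south.gen: re-runs because bundle.gen -12->-14; new result -14.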